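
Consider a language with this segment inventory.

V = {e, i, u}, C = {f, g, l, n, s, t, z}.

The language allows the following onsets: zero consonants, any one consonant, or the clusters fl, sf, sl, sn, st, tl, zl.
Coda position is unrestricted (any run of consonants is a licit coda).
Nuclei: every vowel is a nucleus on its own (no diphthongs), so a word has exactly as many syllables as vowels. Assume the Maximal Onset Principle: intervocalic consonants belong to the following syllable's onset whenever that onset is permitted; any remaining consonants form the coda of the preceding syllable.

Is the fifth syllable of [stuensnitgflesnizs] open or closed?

The vowels are u, e, i, e, i — 5 nuclei, so 5 syllables.
Between /u/ (V1) and /e/ (V2): no consonants, so the boundary falls immediately after /u/.
Between /e/ (V2) and /i/ (V3): cluster /nsn/ — the longest permitted-onset suffix is /sn/; onset = /sn/, preceding coda = /n/.
Between /i/ (V3) and /e/ (V4): /tgfl/ — longest licit onset from the right is /fl/, leaving /tg/ as coda.
Between /e/ (V4) and /i/ (V5): /sn/ — entire cluster is a permitted onset → onset /sn/, coda ∅.
Syllabification: stu.en.snitg.fle.snizs.
Syllable 5 is /snizs/ with coda /zs/, so it is closed.

closed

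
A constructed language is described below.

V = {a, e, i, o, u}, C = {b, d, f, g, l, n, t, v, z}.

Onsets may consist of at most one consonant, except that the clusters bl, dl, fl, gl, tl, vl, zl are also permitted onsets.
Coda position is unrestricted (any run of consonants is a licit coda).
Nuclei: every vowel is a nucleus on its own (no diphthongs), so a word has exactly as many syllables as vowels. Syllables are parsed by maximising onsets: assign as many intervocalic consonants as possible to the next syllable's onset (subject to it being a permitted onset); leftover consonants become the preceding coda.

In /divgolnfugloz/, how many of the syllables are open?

1

The vowels are i, o, u, o — 4 nuclei, so 4 syllables.
σ1/σ2 boundary: cluster /vg/ — the longest permitted-onset suffix is /g/; onset = /g/, preceding coda = /v/.
σ2/σ3 boundary: /lnf/ splits as /ln/ + /f/ (/f/ is the longest suffix that is a licit onset).
σ3/σ4 boundary: /gl/ is a licit onset in full, so it all attaches to the next syllable.
So the parse is div.goln.fu.gloz.
Classifying each syllable: /div/ (closed), /goln/ (closed), /fu/ (open), /gloz/ (closed).
Open syllables: 1.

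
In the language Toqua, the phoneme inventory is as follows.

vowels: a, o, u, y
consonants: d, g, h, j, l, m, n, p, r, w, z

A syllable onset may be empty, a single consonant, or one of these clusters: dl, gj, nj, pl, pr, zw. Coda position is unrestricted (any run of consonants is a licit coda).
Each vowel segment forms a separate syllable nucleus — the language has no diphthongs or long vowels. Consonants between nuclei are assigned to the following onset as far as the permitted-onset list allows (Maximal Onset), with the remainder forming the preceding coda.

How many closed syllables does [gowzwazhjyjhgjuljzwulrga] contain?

5

Nuclei (vowels): o, a, y, u, u, a → 6 syllables.
σ1/σ2 boundary: /wzw/ splits as /w/ + /zw/ (/zw/ is the longest suffix that is a licit onset).
σ2/σ3 boundary: /zhj/ splits as /zh/ + /j/ (/j/ is the longest suffix that is a licit onset).
σ3/σ4 boundary: /jhgj/; trying suffixes from longest down, /gj/ is the first permitted one, so coda /jh/ | onset /gj/.
σ4/σ5 boundary: /ljzw/ — longest licit onset from the right is /zw/, leaving /lj/ as coda.
σ5/σ6 boundary: /lrg/ — longest licit onset from the right is /g/, leaving /lr/ as coda.
Result: gow.zwazh.jyjh.gjulj.zwulr.ga.
Classifying each syllable: /gow/ (closed), /zwazh/ (closed), /jyjh/ (closed), /gjulj/ (closed), /zwulr/ (closed), /ga/ (open).
Closed syllables: 5.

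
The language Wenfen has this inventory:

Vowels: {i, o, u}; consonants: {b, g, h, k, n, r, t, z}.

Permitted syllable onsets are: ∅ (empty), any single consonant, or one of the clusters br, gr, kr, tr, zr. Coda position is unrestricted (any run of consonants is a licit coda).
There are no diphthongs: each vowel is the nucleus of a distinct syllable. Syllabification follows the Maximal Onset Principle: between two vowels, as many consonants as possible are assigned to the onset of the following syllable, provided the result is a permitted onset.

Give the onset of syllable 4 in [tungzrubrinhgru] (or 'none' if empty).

The vowels are u, u, i, u — 4 nuclei, so 4 syllables.
V1 /u/ – V2 /u/: /ngzr/ splits as /ng/ + /zr/ (/zr/ is the longest suffix that is a licit onset).
V2 /u/ – V3 /i/: /br/ — entire cluster is a permitted onset → onset /br/, coda ∅.
V3 /i/ – V4 /u/: /nhgr/; trying suffixes from longest down, /gr/ is the first permitted one, so coda /nh/ | onset /gr/.
Syllabification: tung.zru.brinh.gru.
Syllable 4 is /gru/: onset /gr/, nucleus /u/, coda ∅.

gr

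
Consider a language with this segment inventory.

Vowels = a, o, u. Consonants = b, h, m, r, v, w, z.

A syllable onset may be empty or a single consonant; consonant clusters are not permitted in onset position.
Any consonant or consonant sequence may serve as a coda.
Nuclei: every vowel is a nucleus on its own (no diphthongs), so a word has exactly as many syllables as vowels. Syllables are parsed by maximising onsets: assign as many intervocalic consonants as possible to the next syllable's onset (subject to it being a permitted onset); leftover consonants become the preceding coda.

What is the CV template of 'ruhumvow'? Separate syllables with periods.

The vowels are u, u, o — 3 nuclei, so 3 syllables.
/u…u/ gap (V1→V2): /h/ is a single consonant, so it becomes the next onset.
/u…o/ gap (V2→V3): /mv/ splits as /m/ + /v/ (/v/ is the longest suffix that is a licit onset).
So the parse is ru.hum.vow.
Mapping each syllable to C/V: /ru/ → CV, /hum/ → CVC, /vow/ → CVC.

CV.CVC.CVC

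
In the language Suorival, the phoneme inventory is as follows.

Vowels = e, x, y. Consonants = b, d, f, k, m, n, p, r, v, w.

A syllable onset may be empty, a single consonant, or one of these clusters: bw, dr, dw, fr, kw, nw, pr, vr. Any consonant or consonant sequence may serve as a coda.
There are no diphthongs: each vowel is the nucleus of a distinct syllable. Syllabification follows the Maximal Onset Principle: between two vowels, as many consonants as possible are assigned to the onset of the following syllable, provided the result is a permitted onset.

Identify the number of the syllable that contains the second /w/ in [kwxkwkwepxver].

Nuclei (vowels): x, e, x, e → 4 syllables.
/x…e/ gap (V1→V2): cluster /kwkw/ — the longest permitted-onset suffix is /kw/; onset = /kw/, preceding coda = /kw/.
/e…x/ gap (V2→V3): /p/ → onset of the next syllable (single consonants are always licit onsets).
/x…e/ gap (V3→V4): just /v/ — single C goes to the following onset.
Syllabification: kwxkw.kwe.px.ver.
The second /w/ is in the coda of syllable 1 (/kwxkw/).

1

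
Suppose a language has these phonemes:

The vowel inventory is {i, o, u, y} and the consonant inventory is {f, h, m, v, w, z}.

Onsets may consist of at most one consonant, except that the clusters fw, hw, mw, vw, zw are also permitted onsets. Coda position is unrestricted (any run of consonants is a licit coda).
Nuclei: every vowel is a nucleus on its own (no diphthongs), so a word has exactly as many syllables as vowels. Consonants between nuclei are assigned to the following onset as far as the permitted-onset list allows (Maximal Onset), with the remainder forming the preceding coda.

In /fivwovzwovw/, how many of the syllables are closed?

2

Nuclei (vowels): i, o, o → 3 syllables.
Between /i/ (V1) and /o/ (V2): /vw/ — entire cluster is a permitted onset → onset /vw/, coda ∅.
Between /o/ (V2) and /o/ (V3): /vzw/ — longest licit onset from the right is /zw/, leaving /v/ as coda.
Putting it together: fi.vwov.zwovw.
Classifying each syllable: /fi/ (open), /vwov/ (closed), /zwovw/ (closed).
Closed syllables: 2.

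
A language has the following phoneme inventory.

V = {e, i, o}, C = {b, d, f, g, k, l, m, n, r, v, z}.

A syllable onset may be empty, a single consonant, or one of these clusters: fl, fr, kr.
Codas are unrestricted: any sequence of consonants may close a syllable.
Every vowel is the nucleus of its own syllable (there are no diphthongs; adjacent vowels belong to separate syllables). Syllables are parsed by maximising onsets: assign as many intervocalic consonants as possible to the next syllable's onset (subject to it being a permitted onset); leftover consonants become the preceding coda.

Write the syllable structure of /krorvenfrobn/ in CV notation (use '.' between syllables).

Nuclei (vowels): o, e, o → 3 syllables.
/o…e/ gap (V1→V2): /rv/ — longest licit onset from the right is /v/, leaving /r/ as coda.
/e…o/ gap (V2→V3): /nfr/ — longest licit onset from the right is /fr/, leaving /n/ as coda.
So the parse is kror.ven.frobn.
Mapping each syllable to C/V: /kror/ → CCVC, /ven/ → CVC, /frobn/ → CCVCC.

CCVC.CVC.CCVCC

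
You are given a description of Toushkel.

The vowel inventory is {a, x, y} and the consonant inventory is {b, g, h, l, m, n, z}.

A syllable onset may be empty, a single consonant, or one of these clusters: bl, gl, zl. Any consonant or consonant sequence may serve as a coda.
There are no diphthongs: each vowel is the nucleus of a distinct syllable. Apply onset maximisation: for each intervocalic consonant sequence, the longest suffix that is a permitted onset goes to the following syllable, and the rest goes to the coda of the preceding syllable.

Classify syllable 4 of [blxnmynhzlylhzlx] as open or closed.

Nuclei (vowels): x, y, y, x → 4 syllables.
V1 /x/ – V2 /y/: /nm/; trying suffixes from longest down, /m/ is the first permitted one, so coda /n/ | onset /m/.
V2 /y/ – V3 /y/: cluster /nhzl/ — the longest permitted-onset suffix is /zl/; onset = /zl/, preceding coda = /nh/.
V3 /y/ – V4 /x/: /lhzl/ splits as /lh/ + /zl/ (/zl/ is the longest suffix that is a licit onset).
Putting it together: blxn.mynh.zlylh.zlx.
Syllable 4 is /zlx/; it ends in its nucleus with no coda, so it is open.

open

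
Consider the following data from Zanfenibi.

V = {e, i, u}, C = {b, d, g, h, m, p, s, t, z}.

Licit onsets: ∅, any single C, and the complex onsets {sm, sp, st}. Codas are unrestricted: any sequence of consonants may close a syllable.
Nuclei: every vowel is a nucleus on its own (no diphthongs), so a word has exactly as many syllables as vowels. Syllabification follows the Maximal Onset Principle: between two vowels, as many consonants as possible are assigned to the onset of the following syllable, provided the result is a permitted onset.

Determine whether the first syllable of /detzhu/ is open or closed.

The vowels are e, u — 2 nuclei, so 2 syllables.
σ1/σ2 boundary: /tzh/ — longest licit onset from the right is /h/, leaving /tz/ as coda.
Syllabification: detz.hu.
Syllable 1 is /detz/ with coda /tz/, so it is closed.

closed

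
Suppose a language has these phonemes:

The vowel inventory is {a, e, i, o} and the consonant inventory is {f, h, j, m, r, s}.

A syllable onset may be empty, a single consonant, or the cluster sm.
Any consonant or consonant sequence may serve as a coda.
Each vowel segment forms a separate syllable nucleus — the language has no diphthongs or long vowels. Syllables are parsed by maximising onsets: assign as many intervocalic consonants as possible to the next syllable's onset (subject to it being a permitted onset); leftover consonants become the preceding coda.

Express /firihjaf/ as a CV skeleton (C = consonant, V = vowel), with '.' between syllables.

CV.CVC.CVC

The vowels are i, i, a — 3 nuclei, so 3 syllables.
Between /i/ (V1) and /i/ (V2): just /r/ — single C goes to the following onset.
Between /i/ (V2) and /a/ (V3): /hj/ splits as /h/ + /j/ (/j/ is the longest suffix that is a licit onset).
Syllabification: fi.rih.jaf.
Mapping each syllable to C/V: /fi/ → CV, /rih/ → CVC, /jaf/ → CVC.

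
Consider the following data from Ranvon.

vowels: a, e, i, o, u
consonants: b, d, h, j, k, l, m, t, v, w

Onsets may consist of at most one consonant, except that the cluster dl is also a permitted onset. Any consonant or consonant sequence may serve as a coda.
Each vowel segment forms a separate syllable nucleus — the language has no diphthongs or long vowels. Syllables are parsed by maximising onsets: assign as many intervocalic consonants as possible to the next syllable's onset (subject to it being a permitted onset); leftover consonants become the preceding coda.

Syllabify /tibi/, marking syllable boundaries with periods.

The vowels are i, i — 2 nuclei, so 2 syllables.
Between /i/ (V1) and /i/ (V2): just /b/ — single C goes to the following onset.

ti.bi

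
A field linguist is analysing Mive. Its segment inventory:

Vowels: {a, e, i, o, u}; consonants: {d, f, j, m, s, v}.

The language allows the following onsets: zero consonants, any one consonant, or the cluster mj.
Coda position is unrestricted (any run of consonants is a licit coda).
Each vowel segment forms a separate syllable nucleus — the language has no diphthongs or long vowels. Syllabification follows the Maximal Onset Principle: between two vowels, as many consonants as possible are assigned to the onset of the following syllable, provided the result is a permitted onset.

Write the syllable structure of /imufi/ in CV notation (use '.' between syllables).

The vowels are i, u, i — 3 nuclei, so 3 syllables.
V1 /i/ – V2 /u/: /m/ is a single consonant, so it becomes the next onset.
V2 /u/ – V3 /i/: /f/ is a single consonant, so it becomes the next onset.
Result: i.mu.fi.
Mapping each syllable to C/V: /i/ → V, /mu/ → CV, /fi/ → CV.

V.CV.CV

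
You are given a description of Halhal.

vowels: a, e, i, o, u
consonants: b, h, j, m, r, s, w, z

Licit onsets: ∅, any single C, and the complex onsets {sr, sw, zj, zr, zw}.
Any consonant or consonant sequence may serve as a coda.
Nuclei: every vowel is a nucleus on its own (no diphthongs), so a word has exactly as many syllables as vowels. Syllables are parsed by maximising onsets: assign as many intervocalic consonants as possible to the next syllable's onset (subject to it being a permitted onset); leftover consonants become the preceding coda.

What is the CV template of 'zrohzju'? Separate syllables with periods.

Vowels present: o, u; each is a nucleus, giving 2 syllables.
Between /o/ (V1) and /u/ (V2): cluster /hzj/ — the longest permitted-onset suffix is /zj/; onset = /zj/, preceding coda = /h/.
Result: zroh.zju.
Mapping each syllable to C/V: /zroh/ → CCVC, /zju/ → CCV.

CCVC.CCV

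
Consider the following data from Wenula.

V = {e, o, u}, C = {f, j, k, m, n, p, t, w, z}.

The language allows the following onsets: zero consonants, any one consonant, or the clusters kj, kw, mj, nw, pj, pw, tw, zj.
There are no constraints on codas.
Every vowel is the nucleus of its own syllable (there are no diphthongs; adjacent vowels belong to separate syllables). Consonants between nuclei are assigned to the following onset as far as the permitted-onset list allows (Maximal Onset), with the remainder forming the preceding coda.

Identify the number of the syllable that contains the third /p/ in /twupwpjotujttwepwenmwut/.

Vowels present: u, o, u, e, e, u; each is a nucleus, giving 6 syllables.
/u…o/ gap (V1→V2): /pwpj/; trying suffixes from longest down, /pj/ is the first permitted one, so coda /pw/ | onset /pj/.
/o…u/ gap (V2→V3): /t/ is a single consonant, so it becomes the next onset.
/u…e/ gap (V3→V4): /jttw/; trying suffixes from longest down, /tw/ is the first permitted one, so coda /jt/ | onset /tw/.
/e…e/ gap (V4→V5): /pw/ is a licit onset in full, so it all attaches to the next syllable.
/e…u/ gap (V5→V6): /nmw/ — longest licit onset from the right is /w/, leaving /nm/ as coda.
Syllabification: twupw.pjo.tujt.twe.pwenm.wut.
The third /p/ is in the onset of syllable 5 (/pwenm/).

5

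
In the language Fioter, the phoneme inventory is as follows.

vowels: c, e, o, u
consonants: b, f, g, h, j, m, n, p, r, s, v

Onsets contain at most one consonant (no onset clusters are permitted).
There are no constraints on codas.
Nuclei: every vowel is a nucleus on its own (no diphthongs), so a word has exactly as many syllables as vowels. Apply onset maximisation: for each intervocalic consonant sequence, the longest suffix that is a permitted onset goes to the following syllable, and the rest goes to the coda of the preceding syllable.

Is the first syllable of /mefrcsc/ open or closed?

closed

The vowels are e, c, c — 3 nuclei, so 3 syllables.
/e…c/ gap (V1→V2): /fr/; trying suffixes from longest down, /r/ is the first permitted one, so coda /f/ | onset /r/.
/c…c/ gap (V2→V3): /s/ → onset of the next syllable (single consonants are always licit onsets).
Putting it together: mef.rc.sc.
Syllable 1 is /mef/ with coda /f/, so it is closed.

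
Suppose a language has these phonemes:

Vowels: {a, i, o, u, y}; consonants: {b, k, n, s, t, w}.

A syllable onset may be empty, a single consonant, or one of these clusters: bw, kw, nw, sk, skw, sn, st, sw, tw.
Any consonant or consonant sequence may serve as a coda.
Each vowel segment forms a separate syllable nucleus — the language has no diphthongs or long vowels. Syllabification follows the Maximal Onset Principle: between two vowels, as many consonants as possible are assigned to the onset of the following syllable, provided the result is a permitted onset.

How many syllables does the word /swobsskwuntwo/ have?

3

The vowels are o, u, o — 3 nuclei, so 3 syllables.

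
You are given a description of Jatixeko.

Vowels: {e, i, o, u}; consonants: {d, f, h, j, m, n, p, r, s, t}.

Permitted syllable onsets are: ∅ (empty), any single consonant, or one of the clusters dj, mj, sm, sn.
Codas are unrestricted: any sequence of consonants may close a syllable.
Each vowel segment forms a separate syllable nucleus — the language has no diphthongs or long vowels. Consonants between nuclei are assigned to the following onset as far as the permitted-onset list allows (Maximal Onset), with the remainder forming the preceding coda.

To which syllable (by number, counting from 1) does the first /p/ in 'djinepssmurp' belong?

2

The vowels are i, e, u — 3 nuclei, so 3 syllables.
/i…e/ gap (V1→V2): just /n/ — single C goes to the following onset.
/e…u/ gap (V2→V3): cluster /pssm/ — the longest permitted-onset suffix is /sm/; onset = /sm/, preceding coda = /ps/.
Syllabification: dji.neps.smurp.
The first /p/ is in the coda of syllable 2 (/neps/).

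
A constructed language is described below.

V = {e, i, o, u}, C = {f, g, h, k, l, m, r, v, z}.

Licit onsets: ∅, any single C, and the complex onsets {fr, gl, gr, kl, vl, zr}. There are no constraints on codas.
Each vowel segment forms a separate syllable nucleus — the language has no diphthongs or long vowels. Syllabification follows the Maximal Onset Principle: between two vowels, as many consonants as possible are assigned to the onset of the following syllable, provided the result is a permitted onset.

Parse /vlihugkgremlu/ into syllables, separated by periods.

Nuclei (vowels): i, u, e, u → 4 syllables.
Between /i/ (V1) and /u/ (V2): just /h/ — single C goes to the following onset.
Between /u/ (V2) and /e/ (V3): /gkgr/ splits as /gk/ + /gr/ (/gr/ is the longest suffix that is a licit onset).
Between /e/ (V3) and /u/ (V4): /ml/ — longest licit onset from the right is /l/, leaving /m/ as coda.

vli.hugk.grem.lu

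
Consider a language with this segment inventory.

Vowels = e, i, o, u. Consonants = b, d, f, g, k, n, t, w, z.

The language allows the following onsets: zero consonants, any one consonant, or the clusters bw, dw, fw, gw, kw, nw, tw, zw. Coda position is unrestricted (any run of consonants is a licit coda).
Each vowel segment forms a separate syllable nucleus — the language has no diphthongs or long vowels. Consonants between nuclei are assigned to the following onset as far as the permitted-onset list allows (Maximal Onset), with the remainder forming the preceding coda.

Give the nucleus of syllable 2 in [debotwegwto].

o

The vowels are e, o, e, o — 4 nuclei, so 4 syllables.
The second nucleus (vowel 2 from the left) is /o/.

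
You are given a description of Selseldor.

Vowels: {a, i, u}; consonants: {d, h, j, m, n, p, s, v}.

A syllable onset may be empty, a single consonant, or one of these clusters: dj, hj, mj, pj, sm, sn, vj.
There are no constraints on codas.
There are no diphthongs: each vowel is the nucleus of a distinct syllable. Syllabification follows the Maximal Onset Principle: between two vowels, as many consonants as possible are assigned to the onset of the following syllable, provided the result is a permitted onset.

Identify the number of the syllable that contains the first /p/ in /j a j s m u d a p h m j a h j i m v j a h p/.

The vowels are a, u, a, a, i, a — 6 nuclei, so 6 syllables.
V1 /a/ – V2 /u/: /jsm/ splits as /j/ + /sm/ (/sm/ is the longest suffix that is a licit onset).
V2 /u/ – V3 /a/: just /d/ — single C goes to the following onset.
V3 /a/ – V4 /a/: cluster /phmj/ — the longest permitted-onset suffix is /mj/; onset = /mj/, preceding coda = /ph/.
V4 /a/ – V5 /i/: /hj/ is a licit onset in full, so it all attaches to the next syllable.
V5 /i/ – V6 /a/: /mvj/ — longest licit onset from the right is /vj/, leaving /m/ as coda.
Result: jaj.smu.daph.mja.hjim.vjahp.
The first /p/ is in the coda of syllable 3 (/daph/).

3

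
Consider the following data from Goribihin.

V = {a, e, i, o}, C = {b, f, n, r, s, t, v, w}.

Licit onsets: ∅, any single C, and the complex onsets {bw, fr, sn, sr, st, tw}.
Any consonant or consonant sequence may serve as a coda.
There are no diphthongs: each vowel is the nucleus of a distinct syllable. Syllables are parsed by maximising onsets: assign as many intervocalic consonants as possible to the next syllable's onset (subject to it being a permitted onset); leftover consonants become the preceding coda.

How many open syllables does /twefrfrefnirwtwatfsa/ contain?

Vowels present: e, e, i, a, a; each is a nucleus, giving 5 syllables.
Between /e/ (V1) and /e/ (V2): cluster /frfr/ — the longest permitted-onset suffix is /fr/; onset = /fr/, preceding coda = /fr/.
Between /e/ (V2) and /i/ (V3): /fn/ — longest licit onset from the right is /n/, leaving /f/ as coda.
Between /i/ (V3) and /a/ (V4): /rwtw/ — longest licit onset from the right is /tw/, leaving /rw/ as coda.
Between /a/ (V4) and /a/ (V5): /tfs/; trying suffixes from longest down, /s/ is the first permitted one, so coda /tf/ | onset /s/.
Putting it together: twefr.fref.nirw.twatf.sa.
Classifying each syllable: /twefr/ (closed), /fref/ (closed), /nirw/ (closed), /twatf/ (closed), /sa/ (open).
Open syllables: 1.

1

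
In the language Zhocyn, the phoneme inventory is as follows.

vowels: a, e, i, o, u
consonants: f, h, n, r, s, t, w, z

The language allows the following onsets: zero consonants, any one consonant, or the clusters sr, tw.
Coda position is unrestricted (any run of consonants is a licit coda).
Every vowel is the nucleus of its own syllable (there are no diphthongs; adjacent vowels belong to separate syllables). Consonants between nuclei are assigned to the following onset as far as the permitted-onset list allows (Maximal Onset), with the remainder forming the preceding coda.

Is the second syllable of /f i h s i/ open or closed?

open

The vowels are i, i — 2 nuclei, so 2 syllables.
σ1/σ2 boundary: /hs/ splits as /h/ + /s/ (/s/ is the longest suffix that is a licit onset).
So the parse is fih.si.
Syllable 2 is /si/; it ends in its nucleus with no coda, so it is open.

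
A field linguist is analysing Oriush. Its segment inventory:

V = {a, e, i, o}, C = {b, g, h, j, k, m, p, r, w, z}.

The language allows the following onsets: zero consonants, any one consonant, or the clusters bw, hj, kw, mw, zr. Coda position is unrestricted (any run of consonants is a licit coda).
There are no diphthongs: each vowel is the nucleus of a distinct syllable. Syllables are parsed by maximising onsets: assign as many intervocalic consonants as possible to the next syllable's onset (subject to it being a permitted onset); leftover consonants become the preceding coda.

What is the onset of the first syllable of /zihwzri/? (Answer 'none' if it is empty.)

z

Vowels present: i, i; each is a nucleus, giving 2 syllables.
/i…i/ gap (V1→V2): /hwzr/ splits as /hw/ + /zr/ (/zr/ is the longest suffix that is a licit onset).
So the parse is zihw.zri.
Syllable 1 is /zihw/: onset /z/, nucleus /i/, coda /hw/.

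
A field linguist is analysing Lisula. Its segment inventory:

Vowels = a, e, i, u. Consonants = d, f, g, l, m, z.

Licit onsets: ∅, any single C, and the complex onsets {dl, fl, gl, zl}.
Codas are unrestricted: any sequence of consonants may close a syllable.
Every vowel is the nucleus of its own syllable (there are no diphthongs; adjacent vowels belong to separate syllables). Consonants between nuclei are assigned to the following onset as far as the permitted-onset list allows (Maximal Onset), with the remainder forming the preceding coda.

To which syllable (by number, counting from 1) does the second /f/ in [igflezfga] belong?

2

The vowels are i, e, a — 3 nuclei, so 3 syllables.
/i…e/ gap (V1→V2): /gfl/ — longest licit onset from the right is /fl/, leaving /g/ as coda.
/e…a/ gap (V2→V3): /zfg/ splits as /zf/ + /g/ (/g/ is the longest suffix that is a licit onset).
Putting it together: ig.flezf.ga.
The second /f/ is in the coda of syllable 2 (/flezf/).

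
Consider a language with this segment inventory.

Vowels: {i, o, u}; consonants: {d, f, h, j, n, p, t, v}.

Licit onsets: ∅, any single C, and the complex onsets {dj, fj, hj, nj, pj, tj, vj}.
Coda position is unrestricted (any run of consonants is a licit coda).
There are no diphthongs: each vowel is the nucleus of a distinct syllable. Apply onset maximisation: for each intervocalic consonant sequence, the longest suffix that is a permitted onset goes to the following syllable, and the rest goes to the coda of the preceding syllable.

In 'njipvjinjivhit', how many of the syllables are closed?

3

Nuclei (vowels): i, i, i, i → 4 syllables.
Between /i/ (V1) and /i/ (V2): cluster /pvj/ — the longest permitted-onset suffix is /vj/; onset = /vj/, preceding coda = /p/.
Between /i/ (V2) and /i/ (V3): /nj/ is a licit onset in full, so it all attaches to the next syllable.
Between /i/ (V3) and /i/ (V4): /vh/; trying suffixes from longest down, /h/ is the first permitted one, so coda /v/ | onset /h/.
Syllabification: njip.vji.njiv.hit.
Classifying each syllable: /njip/ (closed), /vji/ (open), /njiv/ (closed), /hit/ (closed).
Closed syllables: 3.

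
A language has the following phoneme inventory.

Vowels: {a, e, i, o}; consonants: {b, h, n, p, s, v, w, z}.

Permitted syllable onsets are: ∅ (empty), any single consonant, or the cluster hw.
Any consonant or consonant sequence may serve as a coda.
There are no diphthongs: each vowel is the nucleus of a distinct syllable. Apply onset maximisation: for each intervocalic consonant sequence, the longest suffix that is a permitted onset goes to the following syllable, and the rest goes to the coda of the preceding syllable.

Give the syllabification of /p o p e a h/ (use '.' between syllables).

po.pe.ah

Nuclei (vowels): o, e, a → 3 syllables.
V1 /o/ – V2 /e/: /p/ is a single consonant, so it becomes the next onset.
V2 /e/ – V3 /a/: nothing intervenes; syllable break is V.V.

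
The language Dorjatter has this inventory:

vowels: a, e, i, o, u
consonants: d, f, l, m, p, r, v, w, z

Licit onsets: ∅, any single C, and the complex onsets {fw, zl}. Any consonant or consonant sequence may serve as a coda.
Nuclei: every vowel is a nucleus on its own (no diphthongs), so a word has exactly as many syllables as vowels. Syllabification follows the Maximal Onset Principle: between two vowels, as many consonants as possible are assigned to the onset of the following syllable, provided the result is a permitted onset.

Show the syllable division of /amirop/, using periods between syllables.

a.mi.rop

Nuclei (vowels): a, i, o → 3 syllables.
σ1/σ2 boundary: just /m/ — single C goes to the following onset.
σ2/σ3 boundary: /r/ is a single consonant, so it becomes the next onset.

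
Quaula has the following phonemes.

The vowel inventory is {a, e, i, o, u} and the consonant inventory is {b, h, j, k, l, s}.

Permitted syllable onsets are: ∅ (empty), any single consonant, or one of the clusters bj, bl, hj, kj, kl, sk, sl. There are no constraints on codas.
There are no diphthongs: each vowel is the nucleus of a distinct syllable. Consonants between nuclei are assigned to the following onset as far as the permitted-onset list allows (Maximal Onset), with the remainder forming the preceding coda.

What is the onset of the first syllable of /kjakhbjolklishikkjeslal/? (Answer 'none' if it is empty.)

kj

Vowels present: a, o, i, i, e, a; each is a nucleus, giving 6 syllables.
V1 /a/ – V2 /o/: /khbj/ splits as /kh/ + /bj/ (/bj/ is the longest suffix that is a licit onset).
V2 /o/ – V3 /i/: /lkl/ splits as /l/ + /kl/ (/kl/ is the longest suffix that is a licit onset).
V3 /i/ – V4 /i/: /sh/; trying suffixes from longest down, /h/ is the first permitted one, so coda /s/ | onset /h/.
V4 /i/ – V5 /e/: /kkj/ — longest licit onset from the right is /kj/, leaving /k/ as coda.
V5 /e/ – V6 /a/: /sl/ is a licit onset in full, so it all attaches to the next syllable.
So the parse is kjakh.bjol.klis.hik.kje.slal.
Syllable 1 is /kjakh/: onset /kj/, nucleus /a/, coda /kh/.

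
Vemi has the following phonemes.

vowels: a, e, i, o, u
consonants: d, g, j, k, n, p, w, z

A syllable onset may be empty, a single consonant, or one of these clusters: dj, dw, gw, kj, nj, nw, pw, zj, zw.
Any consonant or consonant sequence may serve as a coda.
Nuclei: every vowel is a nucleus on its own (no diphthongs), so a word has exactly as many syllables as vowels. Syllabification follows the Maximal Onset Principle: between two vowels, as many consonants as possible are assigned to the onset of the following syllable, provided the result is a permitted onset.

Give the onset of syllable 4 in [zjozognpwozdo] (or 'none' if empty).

Nuclei (vowels): o, o, o, o → 4 syllables.
Between /o/ (V1) and /o/ (V2): just /z/ — single C goes to the following onset.
Between /o/ (V2) and /o/ (V3): cluster /gnpw/ — the longest permitted-onset suffix is /pw/; onset = /pw/, preceding coda = /gn/.
Between /o/ (V3) and /o/ (V4): cluster /zd/ — the longest permitted-onset suffix is /d/; onset = /d/, preceding coda = /z/.
Result: zjo.zogn.pwoz.do.
Syllable 4 is /do/: onset /d/, nucleus /o/, coda ∅.

d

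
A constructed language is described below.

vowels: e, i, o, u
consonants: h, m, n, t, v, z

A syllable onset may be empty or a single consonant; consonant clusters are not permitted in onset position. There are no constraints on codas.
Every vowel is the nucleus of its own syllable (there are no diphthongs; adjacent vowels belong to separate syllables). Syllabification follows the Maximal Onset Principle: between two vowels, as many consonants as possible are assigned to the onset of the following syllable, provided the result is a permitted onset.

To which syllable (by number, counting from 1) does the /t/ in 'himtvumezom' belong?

Vowels present: i, u, e, o; each is a nucleus, giving 4 syllables.
V1 /i/ – V2 /u/: /mtv/; trying suffixes from longest down, /v/ is the first permitted one, so coda /mt/ | onset /v/.
V2 /u/ – V3 /e/: just /m/ — single C goes to the following onset.
V3 /e/ – V4 /o/: just /z/ — single C goes to the following onset.
So the parse is himt.vu.me.zom.
The /t/ is in the coda of syllable 1 (/himt/).

1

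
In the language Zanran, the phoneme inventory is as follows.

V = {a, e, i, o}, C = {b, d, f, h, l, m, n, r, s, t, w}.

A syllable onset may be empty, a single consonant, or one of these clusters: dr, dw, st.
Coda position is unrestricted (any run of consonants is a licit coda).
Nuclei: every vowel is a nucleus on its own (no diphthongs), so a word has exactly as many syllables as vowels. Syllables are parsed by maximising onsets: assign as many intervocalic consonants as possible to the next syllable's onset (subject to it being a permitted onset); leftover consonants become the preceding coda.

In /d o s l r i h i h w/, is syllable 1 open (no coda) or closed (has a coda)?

The vowels are o, i, i — 3 nuclei, so 3 syllables.
/o…i/ gap (V1→V2): /slr/; trying suffixes from longest down, /r/ is the first permitted one, so coda /sl/ | onset /r/.
/i…i/ gap (V2→V3): /h/ is a single consonant, so it becomes the next onset.
Putting it together: dosl.ri.hihw.
Syllable 1 is /dosl/ with coda /sl/, so it is closed.

closed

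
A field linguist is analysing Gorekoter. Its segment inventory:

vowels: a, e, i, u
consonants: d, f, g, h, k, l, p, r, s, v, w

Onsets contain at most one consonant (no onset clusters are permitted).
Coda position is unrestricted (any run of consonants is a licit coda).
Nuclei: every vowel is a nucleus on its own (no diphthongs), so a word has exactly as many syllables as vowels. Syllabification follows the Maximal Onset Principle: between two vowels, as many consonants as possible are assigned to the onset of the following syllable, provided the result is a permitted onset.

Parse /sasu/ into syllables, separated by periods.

Nuclei (vowels): a, u → 2 syllables.
Between /a/ (V1) and /u/ (V2): /s/ → onset of the next syllable (single consonants are always licit onsets).

sa.su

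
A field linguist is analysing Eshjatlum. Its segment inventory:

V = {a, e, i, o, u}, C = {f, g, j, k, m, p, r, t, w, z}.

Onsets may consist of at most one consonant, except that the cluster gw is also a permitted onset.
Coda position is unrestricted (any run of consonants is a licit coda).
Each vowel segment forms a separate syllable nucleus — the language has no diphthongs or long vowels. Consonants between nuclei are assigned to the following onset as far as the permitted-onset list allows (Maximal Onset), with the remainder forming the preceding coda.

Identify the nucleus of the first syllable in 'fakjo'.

a

Vowels present: a, o; each is a nucleus, giving 2 syllables.
The first nucleus (vowel 1 from the left) is /a/.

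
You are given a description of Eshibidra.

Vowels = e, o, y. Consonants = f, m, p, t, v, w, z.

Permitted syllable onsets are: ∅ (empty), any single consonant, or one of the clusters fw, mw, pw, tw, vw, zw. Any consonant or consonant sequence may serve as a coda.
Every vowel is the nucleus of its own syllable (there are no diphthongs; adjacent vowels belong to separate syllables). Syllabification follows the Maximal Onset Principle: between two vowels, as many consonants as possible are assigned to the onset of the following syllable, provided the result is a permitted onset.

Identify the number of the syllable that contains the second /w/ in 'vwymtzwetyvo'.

2

Vowels present: y, e, y, o; each is a nucleus, giving 4 syllables.
/y…e/ gap (V1→V2): /mtzw/ splits as /mt/ + /zw/ (/zw/ is the longest suffix that is a licit onset).
/e…y/ gap (V2→V3): /t/ → onset of the next syllable (single consonants are always licit onsets).
/y…o/ gap (V3→V4): /v/ is a single consonant, so it becomes the next onset.
Syllabification: vwymt.zwe.ty.vo.
The second /w/ is in the onset of syllable 2 (/zwe/).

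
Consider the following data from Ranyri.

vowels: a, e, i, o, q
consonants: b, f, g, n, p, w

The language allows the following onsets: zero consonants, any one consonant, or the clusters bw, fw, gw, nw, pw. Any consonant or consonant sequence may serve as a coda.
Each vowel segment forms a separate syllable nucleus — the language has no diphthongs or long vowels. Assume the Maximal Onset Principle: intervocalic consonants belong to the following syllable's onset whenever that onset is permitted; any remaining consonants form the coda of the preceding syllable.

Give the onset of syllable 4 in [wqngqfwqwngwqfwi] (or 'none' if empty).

Vowels present: q, q, q, q, i; each is a nucleus, giving 5 syllables.
Between /q/ (V1) and /q/ (V2): /ng/; trying suffixes from longest down, /g/ is the first permitted one, so coda /n/ | onset /g/.
Between /q/ (V2) and /q/ (V3): /fw/ is a licit onset in full, so it all attaches to the next syllable.
Between /q/ (V3) and /q/ (V4): /wngw/ — longest licit onset from the right is /gw/, leaving /wn/ as coda.
Between /q/ (V4) and /i/ (V5): cluster /fw/ — /fw/ is itself a permitted onset, so the whole cluster goes right; preceding coda = ∅.
Putting it together: wqn.gq.fwqwn.gwq.fwi.
Syllable 4 is /gwq/: onset /gw/, nucleus /q/, coda ∅.

gw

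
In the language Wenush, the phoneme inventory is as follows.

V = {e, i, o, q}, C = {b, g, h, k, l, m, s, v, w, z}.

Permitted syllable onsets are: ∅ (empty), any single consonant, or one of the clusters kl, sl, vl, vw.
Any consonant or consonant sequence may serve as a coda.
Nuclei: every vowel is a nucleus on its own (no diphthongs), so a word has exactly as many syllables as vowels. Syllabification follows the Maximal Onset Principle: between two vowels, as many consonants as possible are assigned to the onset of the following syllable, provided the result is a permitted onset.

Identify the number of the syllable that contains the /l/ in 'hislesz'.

The vowels are i, e — 2 nuclei, so 2 syllables.
Between /i/ (V1) and /e/ (V2): cluster /sl/ — /sl/ is itself a permitted onset, so the whole cluster goes right; preceding coda = ∅.
Syllabification: hi.slesz.
The /l/ is in the onset of syllable 2 (/slesz/).

2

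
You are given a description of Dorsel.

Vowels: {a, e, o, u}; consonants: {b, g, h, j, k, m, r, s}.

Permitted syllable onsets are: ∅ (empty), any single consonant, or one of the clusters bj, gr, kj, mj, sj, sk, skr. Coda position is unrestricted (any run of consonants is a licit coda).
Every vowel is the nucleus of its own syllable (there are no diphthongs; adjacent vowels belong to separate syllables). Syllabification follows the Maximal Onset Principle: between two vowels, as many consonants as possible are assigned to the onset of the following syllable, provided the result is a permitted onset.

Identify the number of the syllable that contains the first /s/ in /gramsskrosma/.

Nuclei (vowels): a, o, a → 3 syllables.
/a…o/ gap (V1→V2): cluster /msskr/ — the longest permitted-onset suffix is /skr/; onset = /skr/, preceding coda = /ms/.
/o…a/ gap (V2→V3): /sm/ — longest licit onset from the right is /m/, leaving /s/ as coda.
Syllabification: grams.skros.ma.
The first /s/ is in the coda of syllable 1 (/grams/).

1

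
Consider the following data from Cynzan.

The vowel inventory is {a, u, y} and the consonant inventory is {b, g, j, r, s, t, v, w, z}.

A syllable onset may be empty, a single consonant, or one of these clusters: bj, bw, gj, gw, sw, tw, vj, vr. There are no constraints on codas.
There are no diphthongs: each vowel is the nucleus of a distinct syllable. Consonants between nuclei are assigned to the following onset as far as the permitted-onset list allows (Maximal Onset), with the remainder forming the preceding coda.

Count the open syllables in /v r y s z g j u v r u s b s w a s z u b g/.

Vowels present: y, u, u, a, u; each is a nucleus, giving 5 syllables.
V1 /y/ – V2 /u/: /szgj/ splits as /sz/ + /gj/ (/gj/ is the longest suffix that is a licit onset).
V2 /u/ – V3 /u/: /vr/ is a licit onset in full, so it all attaches to the next syllable.
V3 /u/ – V4 /a/: /sbsw/ splits as /sb/ + /sw/ (/sw/ is the longest suffix that is a licit onset).
V4 /a/ – V5 /u/: /sz/ — longest licit onset from the right is /z/, leaving /s/ as coda.
Result: vrysz.gju.vrusb.swas.zubg.
Classifying each syllable: /vrysz/ (closed), /gju/ (open), /vrusb/ (closed), /swas/ (closed), /zubg/ (closed).
Open syllables: 1.

1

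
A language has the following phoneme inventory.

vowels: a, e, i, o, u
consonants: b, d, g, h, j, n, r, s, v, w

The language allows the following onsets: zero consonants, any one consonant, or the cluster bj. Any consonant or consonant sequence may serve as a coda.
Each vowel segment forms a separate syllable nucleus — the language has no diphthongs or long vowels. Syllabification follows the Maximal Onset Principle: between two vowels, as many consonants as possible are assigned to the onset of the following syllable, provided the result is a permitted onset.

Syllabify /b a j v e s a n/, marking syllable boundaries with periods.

baj.ve.san

Nuclei (vowels): a, e, a → 3 syllables.
/a…e/ gap (V1→V2): /jv/; trying suffixes from longest down, /v/ is the first permitted one, so coda /j/ | onset /v/.
/e…a/ gap (V2→V3): just /s/ — single C goes to the following onset.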